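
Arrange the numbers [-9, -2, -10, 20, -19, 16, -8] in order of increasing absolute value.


Compute absolute values:
  |-9| = 9
  |-2| = 2
  |-10| = 10
  |20| = 20
  |-19| = 19
  |16| = 16
  |-8| = 8
Absolute values in increasing order: 2 < 8 < 9 < 10 < 16 < 19 < 20
Listing the original numbers in that order gives the answer.
Final answer: [-2, -8, -9, -10, 16, -19, 20]


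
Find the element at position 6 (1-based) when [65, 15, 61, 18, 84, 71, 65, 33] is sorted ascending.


Sort ascending: [15, 18, 33, 61, 65, 65, 71, 84]
The 6th element (1-indexed) is at index 5.
Value = 65
Final answer: 65


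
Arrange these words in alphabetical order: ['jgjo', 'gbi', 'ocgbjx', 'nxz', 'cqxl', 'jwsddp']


Compare strings character by character (the first differing letter decides):
  'cqxl' < 'gbi' since 'c' < 'g' at position 1
  'gbi' < 'jgjo' since 'g' < 'j' at position 1
  'jgjo' < 'jwsddp' since 'g' < 'w' at position 2
  'jwsddp' < 'nxz' since 'j' < 'n' at position 1
  'nxz' < 'ocgbjx' since 'n' < 'o' at position 1
Chaining these comparisons gives the alphabetical order.
Final answer: ['cqxl', 'gbi', 'jgjo', 'jwsddp', 'nxz', 'ocgbjx']


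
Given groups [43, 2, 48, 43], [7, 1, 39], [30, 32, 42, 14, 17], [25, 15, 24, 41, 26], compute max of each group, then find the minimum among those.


Find max of each group:
  Group 1: [43, 2, 48, 43] -> max = 48
  Group 2: [7, 1, 39] -> max = 39
  Group 3: [30, 32, 42, 14, 17] -> max = 42
  Group 4: [25, 15, 24, 41, 26] -> max = 41
Maxes: [48, 39, 42, 41]
Minimum of maxes = 39
Final answer: 39


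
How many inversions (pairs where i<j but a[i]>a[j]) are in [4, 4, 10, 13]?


For each element, count the later elements that are smaller than it:
  4 (index 0): smaller elements after it = [] -> 0
  4 (index 1): smaller elements after it = [] -> 0
  10 (index 2): smaller elements after it = [] -> 0
Total inversions = 0 + 0 + 0 = 0
Final answer: 0


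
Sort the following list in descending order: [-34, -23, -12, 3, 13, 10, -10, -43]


Original list: [-34, -23, -12, 3, 13, 10, -10, -43]
Repeatedly take the largest remaining element:
  Remaining [-34, -23, -12, 3, 13, 10, -10, -43] -> largest is 13
  Remaining [-34, -23, -12, 3, 10, -10, -43] -> largest is 10
  Remaining [-34, -23, -12, 3, -10, -43] -> largest is 3
  Remaining [-34, -23, -12, -10, -43] -> largest is -10
  Remaining [-34, -23, -12, -43] -> largest is -12
  Remaining [-34, -23, -43] -> largest is -23
  Remaining [-34, -43] -> largest is -34
  Remaining [-43] -> largest is -43
Collecting the picks in order gives the descending list.
Final answer: [13, 10, 3, -10, -12, -23, -34, -43]


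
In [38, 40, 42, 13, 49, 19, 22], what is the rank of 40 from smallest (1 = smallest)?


Sort ascending: [13, 19, 22, 38, 40, 42, 49]
Find 40 in the sorted list.
40 is at position 5 (1-indexed).
Final answer: 5


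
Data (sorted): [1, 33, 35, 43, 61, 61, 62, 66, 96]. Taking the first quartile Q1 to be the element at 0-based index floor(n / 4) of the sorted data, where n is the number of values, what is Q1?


The list has n = 9 elements.
Q1 index = floor(9 / 4) = floor(2.25) = 2
Counting from index 0 in the sorted data, the element at index 2 is 35.
Final answer: 35


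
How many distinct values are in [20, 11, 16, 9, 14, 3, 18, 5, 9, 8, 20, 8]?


List all unique values:
Distinct values: [3, 5, 8, 9, 11, 14, 16, 18, 20]
Count = 9
Final answer: 9


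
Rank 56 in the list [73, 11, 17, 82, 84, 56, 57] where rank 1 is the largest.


Sort descending: [84, 82, 73, 57, 56, 17, 11]
Find 56 in the sorted list.
56 is at position 5.
Final answer: 5


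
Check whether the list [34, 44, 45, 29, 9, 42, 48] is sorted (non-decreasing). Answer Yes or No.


Check consecutive pairs:
  34 <= 44? True
  44 <= 45? True
  45 <= 29? False
  29 <= 9? False
  9 <= 42? True
  42 <= 48? True
2 consecutive pair(s) are out of order, so the list is not sorted.
Final answer: No


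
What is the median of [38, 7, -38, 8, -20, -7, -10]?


First, sort the list: [-38, -20, -10, -7, 7, 8, 38]
The list has 7 elements (odd count).
The middle index is 3 (0-based), and the element there is -7.
Final answer: -7


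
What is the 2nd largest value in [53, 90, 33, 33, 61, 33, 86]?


Sort descending: [90, 86, 61, 53, 33, 33, 33]
The 2nd element (1-indexed) is at index 1.
Value = 86
Final answer: 86


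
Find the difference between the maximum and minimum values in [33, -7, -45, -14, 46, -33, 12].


Maximum value: 46
Minimum value: -45
Range = 46 - (-45) = 91
Final answer: 91


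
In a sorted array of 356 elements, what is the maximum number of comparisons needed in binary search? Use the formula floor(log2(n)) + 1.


Binary search halves the search space each step.
Maximum comparisons = floor(log2(356)) + 1
log2(356) = 8.4757
floor(log2(356)) = 8, so 8 + 1 = 9
Final answer: 9


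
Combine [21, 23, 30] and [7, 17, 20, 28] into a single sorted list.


List A: [21, 23, 30]
List B: [7, 17, 20, 28]
Repeatedly compare the front elements and take the smaller:
  21 vs 7 -> take 7
  21 vs 17 -> take 17
  21 vs 20 -> take 20
  21 vs 28 -> take 21
  23 vs 28 -> take 23
  30 vs 28 -> take 28
  B is exhausted; append the rest of A: [30]
Final answer: [7, 17, 20, 21, 23, 28, 30]


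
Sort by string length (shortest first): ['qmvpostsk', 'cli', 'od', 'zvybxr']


Compute lengths:
  'qmvpostsk' has length 9
  'cli' has length 3
  'od' has length 2
  'zvybxr' has length 6
Lengths in increasing order: 2 < 3 < 6 < 9
Listing the words in that order gives the answer.
Final answer: ['od', 'cli', 'zvybxr', 'qmvpostsk']


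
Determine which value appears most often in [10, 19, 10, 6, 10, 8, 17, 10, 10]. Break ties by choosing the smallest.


Count the frequency of each value:
  6 appears 1 time(s)
  8 appears 1 time(s)
  10 appears 5 time(s)
  17 appears 1 time(s)
  19 appears 1 time(s)
Maximum frequency is 5.
Only 10 reaches that frequency, so it is the mode.
Final answer: 10


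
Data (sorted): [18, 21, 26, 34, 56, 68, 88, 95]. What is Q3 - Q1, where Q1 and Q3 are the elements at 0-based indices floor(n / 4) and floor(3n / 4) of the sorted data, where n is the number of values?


The data has n = 8 elements.
Q1 index = floor(8 / 4) = floor(2) = 2; Q3 index = floor(3 * 8 / 4) = floor(6) = 6
Q1 = element at index 2 = 26
Q3 = element at index 6 = 88
IQR = 88 - 26 = 62
Final answer: 62


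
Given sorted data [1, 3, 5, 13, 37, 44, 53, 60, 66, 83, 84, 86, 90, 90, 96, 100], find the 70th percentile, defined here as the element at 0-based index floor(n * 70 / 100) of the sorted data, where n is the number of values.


The dataset has n = 16 elements.
Index = floor(16 * 70 / 100) = floor(1120 / 100) = floor(11.2) = 11
Counting from index 0 in the sorted data, the element at index 11 is 86.
Final answer: 86


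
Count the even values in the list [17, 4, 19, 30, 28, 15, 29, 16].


Check each element:
  17 is odd
  4 is even
  19 is odd
  30 is even
  28 is even
  15 is odd
  29 is odd
  16 is even
Evens: [4, 30, 28, 16]
Count of evens = 4
Final answer: 4


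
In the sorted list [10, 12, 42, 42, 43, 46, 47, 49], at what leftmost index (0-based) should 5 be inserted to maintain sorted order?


List is sorted: [10, 12, 42, 42, 43, 46, 47, 49]
We need the leftmost position where 5 can be inserted, i.e. the first index whose element is >= 5 (or the end of the list if none is).
Binary search with low=0, high=8 (0-based indices):
  low=0, high=8, mid=4: a[4]=43 >= 5, so high = 4
  low=0, high=4, mid=2: a[2]=42 >= 5, so high = 2
  low=0, high=2, mid=1: a[1]=12 >= 5, so high = 1
  low=0, high=1, mid=0: a[0]=10 >= 5, so high = 0
Now low = high = 0, so the insertion index is 0.
Final answer: 0


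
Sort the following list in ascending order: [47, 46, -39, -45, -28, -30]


Original list: [47, 46, -39, -45, -28, -30]
Repeatedly take the smallest remaining element:
  Remaining [47, 46, -39, -45, -28, -30] -> smallest is -45
  Remaining [47, 46, -39, -28, -30] -> smallest is -39
  Remaining [47, 46, -28, -30] -> smallest is -30
  Remaining [47, 46, -28] -> smallest is -28
  Remaining [47, 46] -> smallest is 46
  Remaining [47] -> smallest is 47
Collecting the picks in order gives the sorted list.
Final answer: [-45, -39, -30, -28, 46, 47]


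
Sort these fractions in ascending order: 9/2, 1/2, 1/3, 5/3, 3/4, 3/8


Convert to decimal for comparison:
  9/2 = 4.5
  1/2 = 0.5
  1/3 = 0.3333
  5/3 = 1.6667
  3/4 = 0.75
  3/8 = 0.375
Decimals in increasing order: 0.3333 < 0.375 < 0.5 < 0.75 < 1.6667 < 4.5
Writing each back as its fraction gives the sorted order.
Final answer: 1/3, 3/8, 1/2, 3/4, 5/3, 9/2


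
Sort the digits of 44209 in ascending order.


The number 44209 has digits: 4, 4, 2, 0, 9
Sorted: 0, 2, 4, 4, 9
Joining the sorted digits gives the result.
Final answer: 02449


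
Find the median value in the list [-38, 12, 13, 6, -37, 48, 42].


First, sort the list: [-38, -37, 6, 12, 13, 42, 48]
The list has 7 elements (odd count).
The middle index is 3 (0-based), and the element there is 12.
Final answer: 12


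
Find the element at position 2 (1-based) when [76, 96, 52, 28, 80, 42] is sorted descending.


Sort descending: [96, 80, 76, 52, 42, 28]
The 2nd element (1-indexed) is at index 1.
Value = 80
Final answer: 80


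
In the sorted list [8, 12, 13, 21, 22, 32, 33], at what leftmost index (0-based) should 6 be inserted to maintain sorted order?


List is sorted: [8, 12, 13, 21, 22, 32, 33]
We need the leftmost position where 6 can be inserted, i.e. the first index whose element is >= 6 (or the end of the list if none is).
Binary search with low=0, high=7 (0-based indices):
  low=0, high=7, mid=3: a[3]=21 >= 6, so high = 3
  low=0, high=3, mid=1: a[1]=12 >= 6, so high = 1
  low=0, high=1, mid=0: a[0]=8 >= 6, so high = 0
Now low = high = 0, so the insertion index is 0.
Final answer: 0


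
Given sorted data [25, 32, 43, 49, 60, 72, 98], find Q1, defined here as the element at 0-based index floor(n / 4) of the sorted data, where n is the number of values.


The list has n = 7 elements.
Q1 index = floor(7 / 4) = floor(1.75) = 1
Counting from index 0 in the sorted data, the element at index 1 is 32.
Final answer: 32


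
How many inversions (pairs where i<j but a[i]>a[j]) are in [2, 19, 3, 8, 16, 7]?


For each element, count the later elements that are smaller than it:
  2 (index 0): smaller elements after it = [] -> 0
  19 (index 1): smaller elements after it = [3, 8, 16, 7] -> 4
  3 (index 2): smaller elements after it = [] -> 0
  8 (index 3): smaller elements after it = [7] -> 1
  16 (index 4): smaller elements after it = [7] -> 1
Total inversions = 0 + 4 + 0 + 1 + 1 = 6
Final answer: 6


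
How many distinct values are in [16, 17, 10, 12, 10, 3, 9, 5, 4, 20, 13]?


List all unique values:
Distinct values: [3, 4, 5, 9, 10, 12, 13, 16, 17, 20]
Count = 10
Final answer: 10


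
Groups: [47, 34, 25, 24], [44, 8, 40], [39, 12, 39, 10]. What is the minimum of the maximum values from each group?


Find max of each group:
  Group 1: [47, 34, 25, 24] -> max = 47
  Group 2: [44, 8, 40] -> max = 44
  Group 3: [39, 12, 39, 10] -> max = 39
Maxes: [47, 44, 39]
Minimum of maxes = 39
Final answer: 39


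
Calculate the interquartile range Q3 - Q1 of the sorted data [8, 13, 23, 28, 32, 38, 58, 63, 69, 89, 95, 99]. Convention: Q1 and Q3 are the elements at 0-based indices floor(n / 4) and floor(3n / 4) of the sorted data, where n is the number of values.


The data has n = 12 elements.
Q1 index = floor(12 / 4) = floor(3) = 3; Q3 index = floor(3 * 12 / 4) = floor(9) = 9
Q1 = element at index 3 = 28
Q3 = element at index 9 = 89
IQR = 89 - 28 = 61
Final answer: 61


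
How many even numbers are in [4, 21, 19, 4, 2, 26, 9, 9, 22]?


Check each element:
  4 is even
  21 is odd
  19 is odd
  4 is even
  2 is even
  26 is even
  9 is odd
  9 is odd
  22 is even
Evens: [4, 4, 2, 26, 22]
Count of evens = 5
Final answer: 5


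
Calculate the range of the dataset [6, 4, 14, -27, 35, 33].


Maximum value: 35
Minimum value: -27
Range = 35 - (-27) = 62
Final answer: 62


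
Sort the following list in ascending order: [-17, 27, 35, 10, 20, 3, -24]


Original list: [-17, 27, 35, 10, 20, 3, -24]
Repeatedly take the smallest remaining element:
  Remaining [-17, 27, 35, 10, 20, 3, -24] -> smallest is -24
  Remaining [-17, 27, 35, 10, 20, 3] -> smallest is -17
  Remaining [27, 35, 10, 20, 3] -> smallest is 3
  Remaining [27, 35, 10, 20] -> smallest is 10
  Remaining [27, 35, 20] -> smallest is 20
  Remaining [27, 35] -> smallest is 27
  Remaining [35] -> smallest is 35
Collecting the picks in order gives the sorted list.
Final answer: [-24, -17, 3, 10, 20, 27, 35]


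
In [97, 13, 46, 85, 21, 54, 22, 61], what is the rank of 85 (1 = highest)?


Sort descending: [97, 85, 61, 54, 46, 22, 21, 13]
Find 85 in the sorted list.
85 is at position 2.
Final answer: 2


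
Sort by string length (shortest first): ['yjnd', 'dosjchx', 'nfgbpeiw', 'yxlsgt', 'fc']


Compute lengths:
  'yjnd' has length 4
  'dosjchx' has length 7
  'nfgbpeiw' has length 8
  'yxlsgt' has length 6
  'fc' has length 2
Lengths in increasing order: 2 < 4 < 6 < 7 < 8
Listing the words in that order gives the answer.
Final answer: ['fc', 'yjnd', 'yxlsgt', 'dosjchx', 'nfgbpeiw']


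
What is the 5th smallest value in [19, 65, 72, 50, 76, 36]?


Sort ascending: [19, 36, 50, 65, 72, 76]
The 5th element (1-indexed) is at index 4.
Value = 72
Final answer: 72


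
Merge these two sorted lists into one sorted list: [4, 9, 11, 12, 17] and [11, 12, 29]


List A: [4, 9, 11, 12, 17]
List B: [11, 12, 29]
Repeatedly compare the front elements and take the smaller:
  4 vs 11 -> take 4
  9 vs 11 -> take 9
  11 vs 11 -> take 11
  12 vs 11 -> take 11
  12 vs 12 -> take 12
  17 vs 12 -> take 12
  17 vs 29 -> take 17
  A is exhausted; append the rest of B: [29]
Final answer: [4, 9, 11, 11, 12, 12, 17, 29]


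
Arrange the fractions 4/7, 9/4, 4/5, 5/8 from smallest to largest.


Convert to decimal for comparison:
  4/7 = 0.5714
  9/4 = 2.25
  4/5 = 0.8
  5/8 = 0.625
Decimals in increasing order: 0.5714 < 0.625 < 0.8 < 2.25
Writing each back as its fraction gives the sorted order.
Final answer: 4/7, 5/8, 4/5, 9/4


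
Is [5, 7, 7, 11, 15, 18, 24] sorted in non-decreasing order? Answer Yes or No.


Check consecutive pairs:
  5 <= 7? True
  7 <= 7? True
  7 <= 11? True
  11 <= 15? True
  15 <= 18? True
  18 <= 24? True
Every consecutive pair is in order, so the list is non-decreasing.
Final answer: Yes


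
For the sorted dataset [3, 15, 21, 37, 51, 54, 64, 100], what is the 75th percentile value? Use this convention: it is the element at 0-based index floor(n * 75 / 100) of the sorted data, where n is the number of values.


The dataset has n = 8 elements.
Index = floor(8 * 75 / 100) = floor(600 / 100) = floor(6) = 6
Counting from index 0 in the sorted data, the element at index 6 is 64.
Final answer: 64


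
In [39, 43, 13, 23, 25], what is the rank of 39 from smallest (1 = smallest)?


Sort ascending: [13, 23, 25, 39, 43]
Find 39 in the sorted list.
39 is at position 4 (1-indexed).
Final answer: 4


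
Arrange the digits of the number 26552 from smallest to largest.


The number 26552 has digits: 2, 6, 5, 5, 2
Sorted: 2, 2, 5, 5, 6
Joining the sorted digits gives the result.
Final answer: 22556


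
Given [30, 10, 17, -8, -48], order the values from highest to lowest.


Original list: [30, 10, 17, -8, -48]
Repeatedly take the largest remaining element:
  Remaining [30, 10, 17, -8, -48] -> largest is 30
  Remaining [10, 17, -8, -48] -> largest is 17
  Remaining [10, -8, -48] -> largest is 10
  Remaining [-8, -48] -> largest is -8
  Remaining [-48] -> largest is -48
Collecting the picks in order gives the descending list.
Final answer: [30, 17, 10, -8, -48]


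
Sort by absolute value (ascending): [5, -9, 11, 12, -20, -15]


Compute absolute values:
  |5| = 5
  |-9| = 9
  |11| = 11
  |12| = 12
  |-20| = 20
  |-15| = 15
Absolute values in increasing order: 5 < 9 < 11 < 12 < 15 < 20
Listing the original numbers in that order gives the answer.
Final answer: [5, -9, 11, 12, -15, -20]


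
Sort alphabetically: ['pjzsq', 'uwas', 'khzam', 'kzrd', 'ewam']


Compare strings character by character (the first differing letter decides):
  'ewam' < 'khzam' since 'e' < 'k' at position 1
  'khzam' < 'kzrd' since 'h' < 'z' at position 2
  'kzrd' < 'pjzsq' since 'k' < 'p' at position 1
  'pjzsq' < 'uwas' since 'p' < 'u' at position 1
Chaining these comparisons gives the alphabetical order.
Final answer: ['ewam', 'khzam', 'kzrd', 'pjzsq', 'uwas']


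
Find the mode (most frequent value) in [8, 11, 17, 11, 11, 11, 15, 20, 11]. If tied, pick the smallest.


Count the frequency of each value:
  8 appears 1 time(s)
  11 appears 5 time(s)
  15 appears 1 time(s)
  17 appears 1 time(s)
  20 appears 1 time(s)
Maximum frequency is 5.
Only 11 reaches that frequency, so it is the mode.
Final answer: 11


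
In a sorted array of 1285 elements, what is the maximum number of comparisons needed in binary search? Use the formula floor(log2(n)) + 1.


Binary search halves the search space each step.
Maximum comparisons = floor(log2(1285)) + 1
log2(1285) = 10.3276
floor(log2(1285)) = 10, so 10 + 1 = 11
Final answer: 11


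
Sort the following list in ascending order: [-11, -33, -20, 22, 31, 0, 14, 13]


Original list: [-11, -33, -20, 22, 31, 0, 14, 13]
Repeatedly take the smallest remaining element:
  Remaining [-11, -33, -20, 22, 31, 0, 14, 13] -> smallest is -33
  Remaining [-11, -20, 22, 31, 0, 14, 13] -> smallest is -20
  Remaining [-11, 22, 31, 0, 14, 13] -> smallest is -11
  Remaining [22, 31, 0, 14, 13] -> smallest is 0
  Remaining [22, 31, 14, 13] -> smallest is 13
  Remaining [22, 31, 14] -> smallest is 14
  Remaining [22, 31] -> smallest is 22
  Remaining [31] -> smallest is 31
Collecting the picks in order gives the sorted list.
Final answer: [-33, -20, -11, 0, 13, 14, 22, 31]


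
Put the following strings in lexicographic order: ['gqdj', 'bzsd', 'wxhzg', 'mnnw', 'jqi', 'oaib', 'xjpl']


Compare strings character by character (the first differing letter decides):
  'bzsd' < 'gqdj' since 'b' < 'g' at position 1
  'gqdj' < 'jqi' since 'g' < 'j' at position 1
  'jqi' < 'mnnw' since 'j' < 'm' at position 1
  'mnnw' < 'oaib' since 'm' < 'o' at position 1
  'oaib' < 'wxhzg' since 'o' < 'w' at position 1
  'wxhzg' < 'xjpl' since 'w' < 'x' at position 1
Chaining these comparisons gives the alphabetical order.
Final answer: ['bzsd', 'gqdj', 'jqi', 'mnnw', 'oaib', 'wxhzg', 'xjpl']


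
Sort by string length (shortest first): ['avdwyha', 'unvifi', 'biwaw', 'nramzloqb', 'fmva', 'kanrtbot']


Compute lengths:
  'avdwyha' has length 7
  'unvifi' has length 6
  'biwaw' has length 5
  'nramzloqb' has length 9
  'fmva' has length 4
  'kanrtbot' has length 8
Lengths in increasing order: 4 < 5 < 6 < 7 < 8 < 9
Listing the words in that order gives the answer.
Final answer: ['fmva', 'biwaw', 'unvifi', 'avdwyha', 'kanrtbot', 'nramzloqb']


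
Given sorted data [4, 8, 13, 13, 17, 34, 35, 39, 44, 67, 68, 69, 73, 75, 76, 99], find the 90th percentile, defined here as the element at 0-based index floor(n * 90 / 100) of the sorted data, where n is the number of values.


The dataset has n = 16 elements.
Index = floor(16 * 90 / 100) = floor(1440 / 100) = floor(14.4) = 14
Counting from index 0 in the sorted data, the element at index 14 is 76.
Final answer: 76


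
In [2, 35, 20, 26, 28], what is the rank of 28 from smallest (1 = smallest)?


Sort ascending: [2, 20, 26, 28, 35]
Find 28 in the sorted list.
28 is at position 4 (1-indexed).
Final answer: 4


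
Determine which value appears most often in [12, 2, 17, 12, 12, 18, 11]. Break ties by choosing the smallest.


Count the frequency of each value:
  2 appears 1 time(s)
  11 appears 1 time(s)
  12 appears 3 time(s)
  17 appears 1 time(s)
  18 appears 1 time(s)
Maximum frequency is 3.
Only 12 reaches that frequency, so it is the mode.
Final answer: 12


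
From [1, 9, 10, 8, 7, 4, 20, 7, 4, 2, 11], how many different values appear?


List all unique values:
Distinct values: [1, 2, 4, 7, 8, 9, 10, 11, 20]
Count = 9
Final answer: 9


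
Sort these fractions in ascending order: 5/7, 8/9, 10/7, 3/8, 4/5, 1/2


Convert to decimal for comparison:
  5/7 = 0.7143
  8/9 = 0.8889
  10/7 = 1.4286
  3/8 = 0.375
  4/5 = 0.8
  1/2 = 0.5
Decimals in increasing order: 0.375 < 0.5 < 0.7143 < 0.8 < 0.8889 < 1.4286
Writing each back as its fraction gives the sorted order.
Final answer: 3/8, 1/2, 5/7, 4/5, 8/9, 10/7


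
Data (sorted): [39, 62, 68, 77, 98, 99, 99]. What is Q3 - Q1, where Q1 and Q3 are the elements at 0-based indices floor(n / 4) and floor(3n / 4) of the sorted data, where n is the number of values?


The data has n = 7 elements.
Q1 index = floor(7 / 4) = floor(1.75) = 1; Q3 index = floor(3 * 7 / 4) = floor(5.25) = 5
Q1 = element at index 1 = 62
Q3 = element at index 5 = 99
IQR = 99 - 62 = 37
Final answer: 37


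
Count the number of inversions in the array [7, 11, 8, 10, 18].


For each element, count the later elements that are smaller than it:
  7 (index 0): smaller elements after it = [] -> 0
  11 (index 1): smaller elements after it = [8, 10] -> 2
  8 (index 2): smaller elements after it = [] -> 0
  10 (index 3): smaller elements after it = [] -> 0
Total inversions = 0 + 2 + 0 + 0 = 2
Final answer: 2


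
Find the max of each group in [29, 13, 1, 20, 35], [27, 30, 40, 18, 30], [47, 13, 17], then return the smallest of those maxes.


Find max of each group:
  Group 1: [29, 13, 1, 20, 35] -> max = 35
  Group 2: [27, 30, 40, 18, 30] -> max = 40
  Group 3: [47, 13, 17] -> max = 47
Maxes: [35, 40, 47]
Minimum of maxes = 35
Final answer: 35


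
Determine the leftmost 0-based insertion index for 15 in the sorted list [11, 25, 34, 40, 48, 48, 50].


List is sorted: [11, 25, 34, 40, 48, 48, 50]
We need the leftmost position where 15 can be inserted, i.e. the first index whose element is >= 15 (or the end of the list if none is).
Binary search with low=0, high=7 (0-based indices):
  low=0, high=7, mid=3: a[3]=40 >= 15, so high = 3
  low=0, high=3, mid=1: a[1]=25 >= 15, so high = 1
  low=0, high=1, mid=0: a[0]=11 < 15, so low = 1
Now low = high = 1, so the insertion index is 1.
Final answer: 1


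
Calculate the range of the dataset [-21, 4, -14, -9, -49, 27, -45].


Maximum value: 27
Minimum value: -49
Range = 27 - (-49) = 76
Final answer: 76


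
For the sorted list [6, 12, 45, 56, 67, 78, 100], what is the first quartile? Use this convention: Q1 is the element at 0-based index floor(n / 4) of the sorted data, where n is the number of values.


The list has n = 7 elements.
Q1 index = floor(7 / 4) = floor(1.75) = 1
Counting from index 0 in the sorted data, the element at index 1 is 12.
Final answer: 12


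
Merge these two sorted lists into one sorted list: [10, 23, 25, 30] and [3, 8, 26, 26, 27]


List A: [10, 23, 25, 30]
List B: [3, 8, 26, 26, 27]
Repeatedly compare the front elements and take the smaller:
  10 vs 3 -> take 3
  10 vs 8 -> take 8
  10 vs 26 -> take 10
  23 vs 26 -> take 23
  25 vs 26 -> take 25
  30 vs 26 -> take 26
  30 vs 26 -> take 26
  30 vs 27 -> take 27
  B is exhausted; append the rest of A: [30]
Final answer: [3, 8, 10, 23, 25, 26, 26, 27, 30]


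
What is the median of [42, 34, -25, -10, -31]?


First, sort the list: [-31, -25, -10, 34, 42]
The list has 5 elements (odd count).
The middle index is 2 (0-based), and the element there is -10.
Final answer: -10


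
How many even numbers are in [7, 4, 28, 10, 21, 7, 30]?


Check each element:
  7 is odd
  4 is even
  28 is even
  10 is even
  21 is odd
  7 is odd
  30 is even
Evens: [4, 28, 10, 30]
Count of evens = 4
Final answer: 4


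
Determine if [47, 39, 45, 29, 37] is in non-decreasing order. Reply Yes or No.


Check consecutive pairs:
  47 <= 39? False
  39 <= 45? True
  45 <= 29? False
  29 <= 37? True
2 consecutive pair(s) are out of order, so the list is not sorted.
Final answer: No


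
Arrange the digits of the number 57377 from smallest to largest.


The number 57377 has digits: 5, 7, 3, 7, 7
Sorted: 3, 5, 7, 7, 7
Joining the sorted digits gives the result.
Final answer: 35777


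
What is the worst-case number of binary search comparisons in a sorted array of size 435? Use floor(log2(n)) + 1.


Binary search halves the search space each step.
Maximum comparisons = floor(log2(435)) + 1
log2(435) = 8.7649
floor(log2(435)) = 8, so 8 + 1 = 9
Final answer: 9


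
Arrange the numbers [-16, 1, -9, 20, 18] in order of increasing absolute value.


Compute absolute values:
  |-16| = 16
  |1| = 1
  |-9| = 9
  |20| = 20
  |18| = 18
Absolute values in increasing order: 1 < 9 < 16 < 18 < 20
Listing the original numbers in that order gives the answer.
Final answer: [1, -9, -16, 18, 20]


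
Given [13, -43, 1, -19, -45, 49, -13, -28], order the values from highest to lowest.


Original list: [13, -43, 1, -19, -45, 49, -13, -28]
Repeatedly take the largest remaining element:
  Remaining [13, -43, 1, -19, -45, 49, -13, -28] -> largest is 49
  Remaining [13, -43, 1, -19, -45, -13, -28] -> largest is 13
  Remaining [-43, 1, -19, -45, -13, -28] -> largest is 1
  Remaining [-43, -19, -45, -13, -28] -> largest is -13
  Remaining [-43, -19, -45, -28] -> largest is -19
  Remaining [-43, -45, -28] -> largest is -28
  Remaining [-43, -45] -> largest is -43
  Remaining [-45] -> largest is -45
Collecting the picks in order gives the descending list.
Final answer: [49, 13, 1, -13, -19, -28, -43, -45]


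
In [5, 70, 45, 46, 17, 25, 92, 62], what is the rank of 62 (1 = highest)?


Sort descending: [92, 70, 62, 46, 45, 25, 17, 5]
Find 62 in the sorted list.
62 is at position 3.
Final answer: 3


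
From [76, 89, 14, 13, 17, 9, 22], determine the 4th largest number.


Sort descending: [89, 76, 22, 17, 14, 13, 9]
The 4th element (1-indexed) is at index 3.
Value = 17
Final answer: 17


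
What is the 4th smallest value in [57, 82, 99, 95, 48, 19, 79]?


Sort ascending: [19, 48, 57, 79, 82, 95, 99]
The 4th element (1-indexed) is at index 3.
Value = 79
Final answer: 79


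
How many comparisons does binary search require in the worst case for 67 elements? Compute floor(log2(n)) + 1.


Binary search halves the search space each step.
Maximum comparisons = floor(log2(67)) + 1
log2(67) = 6.0661
floor(log2(67)) = 6, so 6 + 1 = 7
Final answer: 7


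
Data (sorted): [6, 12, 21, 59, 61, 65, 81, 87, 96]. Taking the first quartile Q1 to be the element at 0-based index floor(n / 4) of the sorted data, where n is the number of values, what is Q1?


The list has n = 9 elements.
Q1 index = floor(9 / 4) = floor(2.25) = 2
Counting from index 0 in the sorted data, the element at index 2 is 21.
Final answer: 21


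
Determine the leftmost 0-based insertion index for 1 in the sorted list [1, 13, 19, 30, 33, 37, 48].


List is sorted: [1, 13, 19, 30, 33, 37, 48]
We need the leftmost position where 1 can be inserted, i.e. the first index whose element is >= 1 (or the end of the list if none is).
Binary search with low=0, high=7 (0-based indices):
  low=0, high=7, mid=3: a[3]=30 >= 1, so high = 3
  low=0, high=3, mid=1: a[1]=13 >= 1, so high = 1
  low=0, high=1, mid=0: a[0]=1 >= 1, so high = 0
Now low = high = 0, so the insertion index is 0.
Final answer: 0


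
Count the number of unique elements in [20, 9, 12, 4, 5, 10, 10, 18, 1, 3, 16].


List all unique values:
Distinct values: [1, 3, 4, 5, 9, 10, 12, 16, 18, 20]
Count = 10
Final answer: 10


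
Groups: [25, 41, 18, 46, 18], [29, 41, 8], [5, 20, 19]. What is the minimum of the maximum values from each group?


Find max of each group:
  Group 1: [25, 41, 18, 46, 18] -> max = 46
  Group 2: [29, 41, 8] -> max = 41
  Group 3: [5, 20, 19] -> max = 20
Maxes: [46, 41, 20]
Minimum of maxes = 20
Final answer: 20


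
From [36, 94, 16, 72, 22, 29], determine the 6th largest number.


Sort descending: [94, 72, 36, 29, 22, 16]
The 6th element (1-indexed) is at index 5.
Value = 16
Final answer: 16


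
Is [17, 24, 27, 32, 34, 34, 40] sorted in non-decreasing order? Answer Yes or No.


Check consecutive pairs:
  17 <= 24? True
  24 <= 27? True
  27 <= 32? True
  32 <= 34? True
  34 <= 34? True
  34 <= 40? True
Every consecutive pair is in order, so the list is non-decreasing.
Final answer: Yes


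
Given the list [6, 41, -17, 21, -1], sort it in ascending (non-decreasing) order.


Original list: [6, 41, -17, 21, -1]
Repeatedly take the smallest remaining element:
  Remaining [6, 41, -17, 21, -1] -> smallest is -17
  Remaining [6, 41, 21, -1] -> smallest is -1
  Remaining [6, 41, 21] -> smallest is 6
  Remaining [41, 21] -> smallest is 21
  Remaining [41] -> smallest is 41
Collecting the picks in order gives the sorted list.
Final answer: [-17, -1, 6, 21, 41]


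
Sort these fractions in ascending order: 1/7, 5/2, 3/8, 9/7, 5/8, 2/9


Convert to decimal for comparison:
  1/7 = 0.1429
  5/2 = 2.5
  3/8 = 0.375
  9/7 = 1.2857
  5/8 = 0.625
  2/9 = 0.2222
Decimals in increasing order: 0.1429 < 0.2222 < 0.375 < 0.625 < 1.2857 < 2.5
Writing each back as its fraction gives the sorted order.
Final answer: 1/7, 2/9, 3/8, 5/8, 9/7, 5/2


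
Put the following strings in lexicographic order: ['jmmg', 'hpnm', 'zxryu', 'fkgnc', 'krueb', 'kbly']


Compare strings character by character (the first differing letter decides):
  'fkgnc' < 'hpnm' since 'f' < 'h' at position 1
  'hpnm' < 'jmmg' since 'h' < 'j' at position 1
  'jmmg' < 'kbly' since 'j' < 'k' at position 1
  'kbly' < 'krueb' since 'b' < 'r' at position 2
  'krueb' < 'zxryu' since 'k' < 'z' at position 1
Chaining these comparisons gives the alphabetical order.
Final answer: ['fkgnc', 'hpnm', 'jmmg', 'kbly', 'krueb', 'zxryu']


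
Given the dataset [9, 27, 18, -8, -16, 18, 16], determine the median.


First, sort the list: [-16, -8, 9, 16, 18, 18, 27]
The list has 7 elements (odd count).
The middle index is 3 (0-based), and the element there is 16.
Final answer: 16


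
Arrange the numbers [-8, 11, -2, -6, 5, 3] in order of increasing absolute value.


Compute absolute values:
  |-8| = 8
  |11| = 11
  |-2| = 2
  |-6| = 6
  |5| = 5
  |3| = 3
Absolute values in increasing order: 2 < 3 < 5 < 6 < 8 < 11
Listing the original numbers in that order gives the answer.
Final answer: [-2, 3, 5, -6, -8, 11]


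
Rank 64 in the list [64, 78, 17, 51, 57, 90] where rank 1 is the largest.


Sort descending: [90, 78, 64, 57, 51, 17]
Find 64 in the sorted list.
64 is at position 3.
Final answer: 3


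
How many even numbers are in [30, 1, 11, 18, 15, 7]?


Check each element:
  30 is even
  1 is odd
  11 is odd
  18 is even
  15 is odd
  7 is odd
Evens: [30, 18]
Count of evens = 2
Final answer: 2


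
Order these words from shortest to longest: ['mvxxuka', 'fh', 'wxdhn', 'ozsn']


Compute lengths:
  'mvxxuka' has length 7
  'fh' has length 2
  'wxdhn' has length 5
  'ozsn' has length 4
Lengths in increasing order: 2 < 4 < 5 < 7
Listing the words in that order gives the answer.
Final answer: ['fh', 'ozsn', 'wxdhn', 'mvxxuka']


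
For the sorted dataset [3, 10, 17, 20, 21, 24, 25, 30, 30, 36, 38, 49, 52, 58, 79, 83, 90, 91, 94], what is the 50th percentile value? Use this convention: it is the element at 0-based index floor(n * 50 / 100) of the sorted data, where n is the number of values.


The dataset has n = 19 elements.
Index = floor(19 * 50 / 100) = floor(950 / 100) = floor(9.5) = 9
Counting from index 0 in the sorted data, the element at index 9 is 36.
Final answer: 36


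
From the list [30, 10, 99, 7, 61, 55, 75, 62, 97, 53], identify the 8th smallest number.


Sort ascending: [7, 10, 30, 53, 55, 61, 62, 75, 97, 99]
The 8th element (1-indexed) is at index 7.
Value = 75
Final answer: 75


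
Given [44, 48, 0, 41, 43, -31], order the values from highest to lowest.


Original list: [44, 48, 0, 41, 43, -31]
Repeatedly take the largest remaining element:
  Remaining [44, 48, 0, 41, 43, -31] -> largest is 48
  Remaining [44, 0, 41, 43, -31] -> largest is 44
  Remaining [0, 41, 43, -31] -> largest is 43
  Remaining [0, 41, -31] -> largest is 41
  Remaining [0, -31] -> largest is 0
  Remaining [-31] -> largest is -31
Collecting the picks in order gives the descending list.
Final answer: [48, 44, 43, 41, 0, -31]


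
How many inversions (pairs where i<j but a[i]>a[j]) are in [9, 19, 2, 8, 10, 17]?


For each element, count the later elements that are smaller than it:
  9 (index 0): smaller elements after it = [2, 8] -> 2
  19 (index 1): smaller elements after it = [2, 8, 10, 17] -> 4
  2 (index 2): smaller elements after it = [] -> 0
  8 (index 3): smaller elements after it = [] -> 0
  10 (index 4): smaller elements after it = [] -> 0
Total inversions = 2 + 4 + 0 + 0 + 0 = 6
Final answer: 6


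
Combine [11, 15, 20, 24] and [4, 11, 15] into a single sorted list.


List A: [11, 15, 20, 24]
List B: [4, 11, 15]
Repeatedly compare the front elements and take the smaller:
  11 vs 4 -> take 4
  11 vs 11 -> take 11
  15 vs 11 -> take 11
  15 vs 15 -> take 15
  20 vs 15 -> take 15
  B is exhausted; append the rest of A: [20, 24]
Final answer: [4, 11, 11, 15, 15, 20, 24]


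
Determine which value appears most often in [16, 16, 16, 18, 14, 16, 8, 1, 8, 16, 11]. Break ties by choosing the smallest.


Count the frequency of each value:
  1 appears 1 time(s)
  8 appears 2 time(s)
  11 appears 1 time(s)
  14 appears 1 time(s)
  16 appears 5 time(s)
  18 appears 1 time(s)
Maximum frequency is 5.
Only 16 reaches that frequency, so it is the mode.
Final answer: 16


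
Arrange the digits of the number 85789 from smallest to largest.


The number 85789 has digits: 8, 5, 7, 8, 9
Sorted: 5, 7, 8, 8, 9
Joining the sorted digits gives the result.
Final answer: 57889


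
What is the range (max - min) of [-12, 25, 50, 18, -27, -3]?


Maximum value: 50
Minimum value: -27
Range = 50 - (-27) = 77
Final answer: 77


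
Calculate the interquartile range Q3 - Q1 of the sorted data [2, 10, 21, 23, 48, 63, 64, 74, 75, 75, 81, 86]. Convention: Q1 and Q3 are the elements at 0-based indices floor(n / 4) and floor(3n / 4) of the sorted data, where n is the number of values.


The data has n = 12 elements.
Q1 index = floor(12 / 4) = floor(3) = 3; Q3 index = floor(3 * 12 / 4) = floor(9) = 9
Q1 = element at index 3 = 23
Q3 = element at index 9 = 75
IQR = 75 - 23 = 52
Final answer: 52


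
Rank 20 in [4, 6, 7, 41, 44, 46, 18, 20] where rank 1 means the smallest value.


Sort ascending: [4, 6, 7, 18, 20, 41, 44, 46]
Find 20 in the sorted list.
20 is at position 5 (1-indexed).
Final answer: 5


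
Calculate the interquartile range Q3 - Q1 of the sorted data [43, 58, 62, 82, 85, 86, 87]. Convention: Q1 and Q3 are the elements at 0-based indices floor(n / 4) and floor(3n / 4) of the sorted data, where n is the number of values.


The data has n = 7 elements.
Q1 index = floor(7 / 4) = floor(1.75) = 1; Q3 index = floor(3 * 7 / 4) = floor(5.25) = 5
Q1 = element at index 1 = 58
Q3 = element at index 5 = 86
IQR = 86 - 58 = 28
Final answer: 28


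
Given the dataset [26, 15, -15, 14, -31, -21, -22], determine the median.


First, sort the list: [-31, -22, -21, -15, 14, 15, 26]
The list has 7 elements (odd count).
The middle index is 3 (0-based), and the element there is -15.
Final answer: -15


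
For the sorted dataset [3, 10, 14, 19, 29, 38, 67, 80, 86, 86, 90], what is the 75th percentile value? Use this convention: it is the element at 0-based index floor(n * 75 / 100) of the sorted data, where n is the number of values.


The dataset has n = 11 elements.
Index = floor(11 * 75 / 100) = floor(825 / 100) = floor(8.25) = 8
Counting from index 0 in the sorted data, the element at index 8 is 86.
Final answer: 86


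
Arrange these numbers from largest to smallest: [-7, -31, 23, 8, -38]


Original list: [-7, -31, 23, 8, -38]
Repeatedly take the largest remaining element:
  Remaining [-7, -31, 23, 8, -38] -> largest is 23
  Remaining [-7, -31, 8, -38] -> largest is 8
  Remaining [-7, -31, -38] -> largest is -7
  Remaining [-31, -38] -> largest is -31
  Remaining [-38] -> largest is -38
Collecting the picks in order gives the descending list.
Final answer: [23, 8, -7, -31, -38]


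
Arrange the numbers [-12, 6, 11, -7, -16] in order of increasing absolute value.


Compute absolute values:
  |-12| = 12
  |6| = 6
  |11| = 11
  |-7| = 7
  |-16| = 16
Absolute values in increasing order: 6 < 7 < 11 < 12 < 16
Listing the original numbers in that order gives the answer.
Final answer: [6, -7, 11, -12, -16]


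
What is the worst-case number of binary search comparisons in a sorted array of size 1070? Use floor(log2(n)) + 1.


Binary search halves the search space each step.
Maximum comparisons = floor(log2(1070)) + 1
log2(1070) = 10.0634
floor(log2(1070)) = 10, so 10 + 1 = 11
Final answer: 11


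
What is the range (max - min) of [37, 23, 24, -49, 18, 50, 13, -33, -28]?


Maximum value: 50
Minimum value: -49
Range = 50 - (-49) = 99
Final answer: 99


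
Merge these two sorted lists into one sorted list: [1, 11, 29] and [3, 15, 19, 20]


List A: [1, 11, 29]
List B: [3, 15, 19, 20]
Repeatedly compare the front elements and take the smaller:
  1 vs 3 -> take 1
  11 vs 3 -> take 3
  11 vs 15 -> take 11
  29 vs 15 -> take 15
  29 vs 19 -> take 19
  29 vs 20 -> take 20
  B is exhausted; append the rest of A: [29]
Final answer: [1, 3, 11, 15, 19, 20, 29]


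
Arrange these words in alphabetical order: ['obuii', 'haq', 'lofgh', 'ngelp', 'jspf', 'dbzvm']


Compare strings character by character (the first differing letter decides):
  'dbzvm' < 'haq' since 'd' < 'h' at position 1
  'haq' < 'jspf' since 'h' < 'j' at position 1
  'jspf' < 'lofgh' since 'j' < 'l' at position 1
  'lofgh' < 'ngelp' since 'l' < 'n' at position 1
  'ngelp' < 'obuii' since 'n' < 'o' at position 1
Chaining these comparisons gives the alphabetical order.
Final answer: ['dbzvm', 'haq', 'jspf', 'lofgh', 'ngelp', 'obuii']


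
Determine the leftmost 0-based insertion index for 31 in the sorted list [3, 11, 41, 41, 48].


List is sorted: [3, 11, 41, 41, 48]
We need the leftmost position where 31 can be inserted, i.e. the first index whose element is >= 31 (or the end of the list if none is).
Binary search with low=0, high=5 (0-based indices):
  low=0, high=5, mid=2: a[2]=41 >= 31, so high = 2
  low=0, high=2, mid=1: a[1]=11 < 31, so low = 2
Now low = high = 2, so the insertion index is 2.
Final answer: 2


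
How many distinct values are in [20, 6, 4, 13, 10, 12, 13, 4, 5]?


List all unique values:
Distinct values: [4, 5, 6, 10, 12, 13, 20]
Count = 7
Final answer: 7


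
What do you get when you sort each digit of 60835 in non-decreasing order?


The number 60835 has digits: 6, 0, 8, 3, 5
Sorted: 0, 3, 5, 6, 8
Joining the sorted digits gives the result.
Final answer: 03568


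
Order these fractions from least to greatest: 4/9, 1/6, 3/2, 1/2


Convert to decimal for comparison:
  4/9 = 0.4444
  1/6 = 0.1667
  3/2 = 1.5
  1/2 = 0.5
Decimals in increasing order: 0.1667 < 0.4444 < 0.5 < 1.5
Writing each back as its fraction gives the sorted order.
Final answer: 1/6, 4/9, 1/2, 3/2


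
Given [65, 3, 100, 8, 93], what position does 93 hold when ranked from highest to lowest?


Sort descending: [100, 93, 65, 8, 3]
Find 93 in the sorted list.
93 is at position 2.
Final answer: 2


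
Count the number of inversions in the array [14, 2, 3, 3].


For each element, count the later elements that are smaller than it:
  14 (index 0): smaller elements after it = [2, 3, 3] -> 3
  2 (index 1): smaller elements after it = [] -> 0
  3 (index 2): smaller elements after it = [] -> 0
Total inversions = 3 + 0 + 0 = 3
Final answer: 3


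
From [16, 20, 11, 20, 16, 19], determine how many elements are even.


Check each element:
  16 is even
  20 is even
  11 is odd
  20 is even
  16 is even
  19 is odd
Evens: [16, 20, 20, 16]
Count of evens = 4
Final answer: 4
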